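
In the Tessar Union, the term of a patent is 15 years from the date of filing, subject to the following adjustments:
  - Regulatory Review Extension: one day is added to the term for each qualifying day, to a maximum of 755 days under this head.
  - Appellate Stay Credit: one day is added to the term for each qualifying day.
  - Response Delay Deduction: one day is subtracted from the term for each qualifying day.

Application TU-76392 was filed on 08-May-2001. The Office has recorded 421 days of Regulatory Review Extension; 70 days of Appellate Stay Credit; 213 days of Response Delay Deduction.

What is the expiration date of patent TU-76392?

Base term: filing date + 15 years → 8 May 2016.
Regulatory Review Extension: 421 days (within the 755-day cap) → +421 days → 3 July 2017.
Appellate Stay Credit: +70 days → 11 September 2017.
Response Delay Deduction: −213 days → 10 February 2017.

February 10, 2017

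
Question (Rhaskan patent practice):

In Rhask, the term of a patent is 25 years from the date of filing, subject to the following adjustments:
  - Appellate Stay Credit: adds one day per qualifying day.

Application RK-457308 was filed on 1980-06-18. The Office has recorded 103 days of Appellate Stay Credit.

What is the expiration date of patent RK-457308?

Base term: filing date + 25 years → 18 June 2005.
Appellate Stay Credit: +103 days → 29 September 2005.

2005-09-29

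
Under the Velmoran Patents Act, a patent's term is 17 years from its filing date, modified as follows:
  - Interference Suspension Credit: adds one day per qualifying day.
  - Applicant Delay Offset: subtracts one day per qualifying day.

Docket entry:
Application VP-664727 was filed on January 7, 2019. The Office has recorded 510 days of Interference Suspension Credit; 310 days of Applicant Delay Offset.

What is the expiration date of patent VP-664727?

2036-07-25

Base term: filing date + 17 years → 7 January 2036.
Interference Suspension Credit: +510 days → 31 May 2037.
Applicant Delay Offset: −310 days → 25 July 2036.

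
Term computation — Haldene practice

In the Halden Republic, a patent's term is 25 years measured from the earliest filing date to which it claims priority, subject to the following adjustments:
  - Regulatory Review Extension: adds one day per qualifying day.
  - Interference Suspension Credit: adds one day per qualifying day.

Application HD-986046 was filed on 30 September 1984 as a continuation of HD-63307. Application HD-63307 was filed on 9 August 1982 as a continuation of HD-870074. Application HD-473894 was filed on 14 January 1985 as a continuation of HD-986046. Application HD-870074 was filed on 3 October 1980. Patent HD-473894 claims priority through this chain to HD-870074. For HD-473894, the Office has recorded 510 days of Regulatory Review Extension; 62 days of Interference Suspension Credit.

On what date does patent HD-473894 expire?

2007-04-28

Earliest priority filing: 3 October 1980.
Base term: 3 October 1980 + 25 years → 3 October 2005.
Regulatory Review Extension: +510 days → 25 February 2007.
Interference Suspension Credit: +62 days → 28 April 2007.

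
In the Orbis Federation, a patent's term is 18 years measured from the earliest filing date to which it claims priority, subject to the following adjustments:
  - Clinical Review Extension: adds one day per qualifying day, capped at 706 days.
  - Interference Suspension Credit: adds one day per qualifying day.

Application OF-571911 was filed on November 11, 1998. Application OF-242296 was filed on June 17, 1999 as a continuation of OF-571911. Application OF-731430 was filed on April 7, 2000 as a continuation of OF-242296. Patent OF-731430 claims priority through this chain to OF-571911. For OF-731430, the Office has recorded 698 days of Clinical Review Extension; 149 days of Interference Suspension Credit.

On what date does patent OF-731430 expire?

Earliest priority filing: 11 November 1998.
Base term: 11 November 1998 + 18 years → 11 November 2016.
Clinical Review Extension: 698 days (within the 706-day cap) → +698 days → 10 October 2018.
Interference Suspension Credit: +149 days → 8 March 2019.

2019-03-08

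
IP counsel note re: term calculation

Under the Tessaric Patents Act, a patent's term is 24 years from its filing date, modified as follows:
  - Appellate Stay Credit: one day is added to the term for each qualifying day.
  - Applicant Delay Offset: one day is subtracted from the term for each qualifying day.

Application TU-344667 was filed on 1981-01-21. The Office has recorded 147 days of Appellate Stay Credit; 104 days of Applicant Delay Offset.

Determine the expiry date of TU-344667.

Base term: filing date + 24 years → 21 January 2005.
Appellate Stay Credit: +147 days → 17 June 2005.
Applicant Delay Offset: −104 days → 5 March 2005.

2005-03-05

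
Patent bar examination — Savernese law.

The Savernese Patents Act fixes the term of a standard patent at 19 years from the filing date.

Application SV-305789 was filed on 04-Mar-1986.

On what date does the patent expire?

Filing date + 19 years → 4 March 2005.

2005-03-04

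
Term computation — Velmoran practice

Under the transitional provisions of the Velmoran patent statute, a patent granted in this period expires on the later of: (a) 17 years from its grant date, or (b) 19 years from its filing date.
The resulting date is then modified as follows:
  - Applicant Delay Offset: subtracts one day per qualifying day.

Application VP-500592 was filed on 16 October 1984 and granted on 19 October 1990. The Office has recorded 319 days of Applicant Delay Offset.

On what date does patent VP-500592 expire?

(a) grant + 17 years → 19 October 2007.
(b) filing + 19 years → 16 October 2003.
Later of the two: 19 October 2007.
Applicant Delay Offset: −319 days → 4 December 2006.

December 4, 2006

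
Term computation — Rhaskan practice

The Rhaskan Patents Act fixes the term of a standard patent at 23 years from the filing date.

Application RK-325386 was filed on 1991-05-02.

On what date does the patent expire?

Filing date + 23 years → 2 May 2014.

May 2, 2014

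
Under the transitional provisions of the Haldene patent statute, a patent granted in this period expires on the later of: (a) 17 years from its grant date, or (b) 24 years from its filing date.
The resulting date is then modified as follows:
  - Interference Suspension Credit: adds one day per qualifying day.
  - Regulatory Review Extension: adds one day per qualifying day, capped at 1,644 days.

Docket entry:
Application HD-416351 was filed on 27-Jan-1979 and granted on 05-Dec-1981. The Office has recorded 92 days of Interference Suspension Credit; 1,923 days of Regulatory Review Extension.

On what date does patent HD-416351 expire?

(a) grant + 17 years → 5 December 1998.
(b) filing + 24 years → 27 January 2003.
Later of the two: 27 January 2003.
Interference Suspension Credit: +92 days → 29 April 2003.
Regulatory Review Extension: 1923 days claimed exceeds the 1644-day cap, so +1644 days → 29 October 2007.

2007-10-29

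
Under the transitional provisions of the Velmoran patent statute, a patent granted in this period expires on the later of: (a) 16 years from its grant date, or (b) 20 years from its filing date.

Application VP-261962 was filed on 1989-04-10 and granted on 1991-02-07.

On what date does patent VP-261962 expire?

2009-04-10

(a) grant + 16 years → 7 February 2007.
(b) filing + 20 years → 10 April 2009.
Later of the two: 10 April 2009.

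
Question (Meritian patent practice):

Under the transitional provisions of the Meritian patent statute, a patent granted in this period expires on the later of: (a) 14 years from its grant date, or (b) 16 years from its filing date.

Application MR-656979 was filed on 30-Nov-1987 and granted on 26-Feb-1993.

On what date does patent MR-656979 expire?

(a) grant + 14 years → 26 February 2007.
(b) filing + 16 years → 30 November 2003.
Later of the two: 26 February 2007.

February 26, 2007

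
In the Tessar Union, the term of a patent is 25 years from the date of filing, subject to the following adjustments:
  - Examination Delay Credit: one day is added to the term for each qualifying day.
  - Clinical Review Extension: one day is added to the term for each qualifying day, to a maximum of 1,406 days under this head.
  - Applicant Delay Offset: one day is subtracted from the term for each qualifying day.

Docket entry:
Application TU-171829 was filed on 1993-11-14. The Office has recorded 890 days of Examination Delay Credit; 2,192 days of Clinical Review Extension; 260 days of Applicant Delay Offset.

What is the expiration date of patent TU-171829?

June 11, 2024

Base term: filing date + 25 years → 14 November 2018.
Examination Delay Credit: +890 days → 22 April 2021.
Clinical Review Extension: 2192 days claimed exceeds the 1406-day cap, so +1406 days → 26 February 2025.
Applicant Delay Offset: −260 days → 11 June 2024.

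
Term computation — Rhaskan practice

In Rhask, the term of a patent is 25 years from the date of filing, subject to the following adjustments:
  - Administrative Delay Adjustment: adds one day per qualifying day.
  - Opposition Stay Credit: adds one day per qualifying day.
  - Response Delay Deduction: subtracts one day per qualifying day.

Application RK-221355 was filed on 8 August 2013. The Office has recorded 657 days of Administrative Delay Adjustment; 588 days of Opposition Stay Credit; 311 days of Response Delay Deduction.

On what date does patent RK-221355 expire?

Base term: filing date + 25 years → 8 August 2038.
Administrative Delay Adjustment: +657 days → 26 May 2040.
Opposition Stay Credit: +588 days → 4 January 2042.
Response Delay Deduction: −311 days → 27 February 2041.

February 27, 2041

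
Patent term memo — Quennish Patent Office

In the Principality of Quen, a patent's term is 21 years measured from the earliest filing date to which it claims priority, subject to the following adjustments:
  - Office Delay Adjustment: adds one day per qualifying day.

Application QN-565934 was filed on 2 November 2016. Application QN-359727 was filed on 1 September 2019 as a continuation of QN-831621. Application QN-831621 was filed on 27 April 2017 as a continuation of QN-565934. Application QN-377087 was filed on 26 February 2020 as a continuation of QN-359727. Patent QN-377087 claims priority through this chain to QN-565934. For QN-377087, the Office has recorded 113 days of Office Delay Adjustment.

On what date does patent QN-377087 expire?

2038-02-23

Earliest priority filing: 2 November 2016.
Base term: 2 November 2016 + 21 years → 2 November 2037.
Office Delay Adjustment: +113 days → 23 February 2038.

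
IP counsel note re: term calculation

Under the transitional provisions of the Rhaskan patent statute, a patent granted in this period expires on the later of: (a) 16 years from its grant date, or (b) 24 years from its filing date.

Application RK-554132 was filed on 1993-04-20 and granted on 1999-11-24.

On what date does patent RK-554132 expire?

(a) grant + 16 years → 24 November 2015.
(b) filing + 24 years → 20 April 2017.
Later of the two: 20 April 2017.

2017-04-20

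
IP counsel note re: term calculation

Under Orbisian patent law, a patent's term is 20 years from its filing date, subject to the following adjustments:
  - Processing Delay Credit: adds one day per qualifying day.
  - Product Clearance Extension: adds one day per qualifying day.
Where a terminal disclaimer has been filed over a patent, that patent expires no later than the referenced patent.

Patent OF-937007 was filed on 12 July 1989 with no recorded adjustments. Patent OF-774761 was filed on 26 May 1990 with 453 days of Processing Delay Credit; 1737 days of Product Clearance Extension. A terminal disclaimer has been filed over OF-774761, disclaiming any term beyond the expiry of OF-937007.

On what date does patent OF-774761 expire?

Natural term of OF-774761:
  Base: filing + 20 years → 26 May 2010.
  Processing Delay Credit: +453 days → 22 August 2011.
  Product Clearance Extension: +1737 days → 24 May 2016.
Expiry of referenced patent OF-937007:
  Base: filing + 20 years → 12 July 2009.
Terminal disclaimer: OF-774761 expires on the earlier of 24 May 2016 and 12 July 2009.

2009-07-12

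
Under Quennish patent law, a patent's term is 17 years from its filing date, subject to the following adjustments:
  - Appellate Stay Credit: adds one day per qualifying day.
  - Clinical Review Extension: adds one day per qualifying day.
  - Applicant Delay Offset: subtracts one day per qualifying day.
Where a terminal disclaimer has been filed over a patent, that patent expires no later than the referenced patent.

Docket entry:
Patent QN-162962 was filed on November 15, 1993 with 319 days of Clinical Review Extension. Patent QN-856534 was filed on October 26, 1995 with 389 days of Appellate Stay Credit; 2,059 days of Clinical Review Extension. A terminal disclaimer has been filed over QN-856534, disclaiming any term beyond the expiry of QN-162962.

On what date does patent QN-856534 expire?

2011-09-30

Natural term of QN-856534:
  Base: filing + 17 years → 26 October 2012.
  Appellate Stay Credit: +389 days → 19 November 2013.
  Clinical Review Extension: +2059 days → 10 July 2019.
Expiry of referenced patent QN-162962:
  Base: filing + 17 years → 15 November 2010.
  Clinical Review Extension: +319 days → 30 September 2011.
Terminal disclaimer: QN-856534 expires on the earlier of 10 July 2019 and 30 September 2011.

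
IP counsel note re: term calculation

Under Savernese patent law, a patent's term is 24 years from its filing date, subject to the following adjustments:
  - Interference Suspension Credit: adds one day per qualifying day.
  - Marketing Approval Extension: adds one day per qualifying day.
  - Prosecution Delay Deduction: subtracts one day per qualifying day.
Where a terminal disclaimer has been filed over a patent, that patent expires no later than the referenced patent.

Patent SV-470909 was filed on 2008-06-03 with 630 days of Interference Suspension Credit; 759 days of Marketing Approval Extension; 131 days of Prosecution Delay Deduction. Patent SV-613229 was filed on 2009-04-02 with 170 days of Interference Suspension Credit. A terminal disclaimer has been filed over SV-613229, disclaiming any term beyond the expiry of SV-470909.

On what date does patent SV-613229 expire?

Natural term of SV-613229:
  Base: filing + 24 years → 2 April 2033.
  Interference Suspension Credit: +170 days → 19 September 2033.
Expiry of referenced patent SV-470909:
  Base: filing + 24 years → 3 June 2032.
  Interference Suspension Credit: +630 days → 23 February 2034.
  Marketing Approval Extension: +759 days → 23 March 2036.
  Prosecution Delay Deduction: −131 days → 13 November 2035.
Terminal disclaimer: SV-613229 expires on the earlier of 19 September 2033 and 13 November 2035.

September 19, 2033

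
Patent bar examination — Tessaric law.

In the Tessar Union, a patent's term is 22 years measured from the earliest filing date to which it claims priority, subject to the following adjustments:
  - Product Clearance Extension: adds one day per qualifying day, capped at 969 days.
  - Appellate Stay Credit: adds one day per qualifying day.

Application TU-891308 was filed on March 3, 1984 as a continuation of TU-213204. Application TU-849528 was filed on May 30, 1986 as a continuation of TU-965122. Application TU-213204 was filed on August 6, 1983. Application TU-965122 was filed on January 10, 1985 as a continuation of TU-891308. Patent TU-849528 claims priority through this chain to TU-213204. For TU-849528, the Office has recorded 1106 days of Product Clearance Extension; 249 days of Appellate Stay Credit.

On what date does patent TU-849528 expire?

2008-12-06

Earliest priority filing: 6 August 1983.
Base term: 6 August 1983 + 22 years → 6 August 2005.
Product Clearance Extension: 1106 days claimed exceeds the 969-day cap, so +969 days → 1 April 2008.
Appellate Stay Credit: +249 days → 6 December 2008.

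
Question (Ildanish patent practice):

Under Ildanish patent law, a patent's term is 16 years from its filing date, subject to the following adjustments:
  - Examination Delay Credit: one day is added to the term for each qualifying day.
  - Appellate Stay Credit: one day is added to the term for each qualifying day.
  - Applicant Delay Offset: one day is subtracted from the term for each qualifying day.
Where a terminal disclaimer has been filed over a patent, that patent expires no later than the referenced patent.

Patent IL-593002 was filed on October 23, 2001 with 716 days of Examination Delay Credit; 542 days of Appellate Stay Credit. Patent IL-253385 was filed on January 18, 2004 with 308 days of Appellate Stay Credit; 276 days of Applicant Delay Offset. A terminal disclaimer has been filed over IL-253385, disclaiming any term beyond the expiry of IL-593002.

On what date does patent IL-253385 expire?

February 19, 2020

Natural term of IL-253385:
  Base: filing + 16 years → 18 January 2020.
  Appellate Stay Credit: +308 days → 21 November 2020.
  Applicant Delay Offset: −276 days → 19 February 2020.
Expiry of referenced patent IL-593002:
  Base: filing + 16 years → 23 October 2017.
  Examination Delay Credit: +716 days → 9 October 2019.
  Appellate Stay Credit: +542 days → 3 April 2021.
Terminal disclaimer: IL-253385 expires on the earlier of 19 February 2020 and 3 April 2021.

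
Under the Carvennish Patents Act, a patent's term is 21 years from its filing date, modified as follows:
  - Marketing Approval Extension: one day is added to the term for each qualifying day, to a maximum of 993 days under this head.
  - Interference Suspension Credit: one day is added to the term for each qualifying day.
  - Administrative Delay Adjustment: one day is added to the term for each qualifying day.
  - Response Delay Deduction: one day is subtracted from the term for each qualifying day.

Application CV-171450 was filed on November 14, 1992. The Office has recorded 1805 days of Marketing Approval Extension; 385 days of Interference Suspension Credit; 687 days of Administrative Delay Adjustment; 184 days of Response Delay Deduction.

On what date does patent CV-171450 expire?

Base term: filing date + 21 years → 14 November 2013.
Marketing Approval Extension: 1805 days claimed exceeds the 993-day cap, so +993 days → 3 August 2016.
Interference Suspension Credit: +385 days → 23 August 2017.
Administrative Delay Adjustment: +687 days → 11 July 2019.
Response Delay Deduction: −184 days → 8 January 2019.

January 8, 2019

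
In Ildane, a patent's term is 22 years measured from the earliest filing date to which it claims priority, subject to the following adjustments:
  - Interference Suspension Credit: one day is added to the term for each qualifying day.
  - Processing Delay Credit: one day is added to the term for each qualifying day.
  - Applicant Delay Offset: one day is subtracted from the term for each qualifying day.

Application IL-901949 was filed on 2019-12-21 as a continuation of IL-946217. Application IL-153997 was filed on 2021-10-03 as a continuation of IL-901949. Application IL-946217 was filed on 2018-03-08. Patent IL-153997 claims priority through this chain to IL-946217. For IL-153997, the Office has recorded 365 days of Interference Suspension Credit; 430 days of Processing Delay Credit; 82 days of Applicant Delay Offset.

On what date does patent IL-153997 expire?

2042-02-19

Earliest priority filing: 8 March 2018.
Base term: 8 March 2018 + 22 years → 8 March 2040.
Interference Suspension Credit: +365 days → 8 March 2041.
Processing Delay Credit: +430 days → 12 May 2042.
Applicant Delay Offset: −82 days → 19 February 2042.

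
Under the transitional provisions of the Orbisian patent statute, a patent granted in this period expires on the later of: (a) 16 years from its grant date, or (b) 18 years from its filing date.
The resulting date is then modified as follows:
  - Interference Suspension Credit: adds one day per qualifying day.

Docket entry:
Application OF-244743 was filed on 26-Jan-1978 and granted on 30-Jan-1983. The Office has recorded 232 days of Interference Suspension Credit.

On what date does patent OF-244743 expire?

(a) grant + 16 years → 30 January 1999.
(b) filing + 18 years → 26 January 1996.
Later of the two: 30 January 1999.
Interference Suspension Credit: +232 days → 19 September 1999.

September 19, 1999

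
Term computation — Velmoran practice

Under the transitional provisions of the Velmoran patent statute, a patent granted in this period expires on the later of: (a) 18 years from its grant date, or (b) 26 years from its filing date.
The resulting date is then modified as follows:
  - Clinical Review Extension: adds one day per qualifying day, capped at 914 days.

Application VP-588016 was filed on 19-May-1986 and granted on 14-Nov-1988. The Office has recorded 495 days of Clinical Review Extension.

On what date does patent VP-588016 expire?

(a) grant + 18 years → 14 November 2006.
(b) filing + 26 years → 19 May 2012.
Later of the two: 19 May 2012.
Clinical Review Extension: 495 days (within the 914-day cap) → +495 days → 26 September 2013.

2013-09-26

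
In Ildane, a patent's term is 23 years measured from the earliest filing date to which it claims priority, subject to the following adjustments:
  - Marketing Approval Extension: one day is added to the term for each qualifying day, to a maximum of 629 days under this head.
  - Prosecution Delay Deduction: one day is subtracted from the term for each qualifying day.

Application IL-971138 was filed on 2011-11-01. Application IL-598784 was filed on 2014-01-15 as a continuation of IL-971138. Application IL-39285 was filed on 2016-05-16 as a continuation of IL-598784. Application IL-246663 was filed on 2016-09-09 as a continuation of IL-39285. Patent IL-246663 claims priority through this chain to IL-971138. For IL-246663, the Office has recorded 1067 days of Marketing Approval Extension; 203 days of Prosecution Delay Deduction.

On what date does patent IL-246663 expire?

Earliest priority filing: 1 November 2011.
Base term: 1 November 2011 + 23 years → 1 November 2034.
Marketing Approval Extension: 1067 days claimed exceeds the 629-day cap, so +629 days → 22 July 2036.
Prosecution Delay Deduction: −203 days → 1 January 2036.

2036-01-01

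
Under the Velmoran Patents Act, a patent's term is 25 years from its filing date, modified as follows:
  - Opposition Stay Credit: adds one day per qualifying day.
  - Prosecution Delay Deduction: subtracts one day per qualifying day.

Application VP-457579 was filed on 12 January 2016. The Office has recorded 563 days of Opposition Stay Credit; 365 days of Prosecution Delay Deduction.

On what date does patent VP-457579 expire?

July 29, 2041

Base term: filing date + 25 years → 12 January 2041.
Opposition Stay Credit: +563 days → 29 July 2042.
Prosecution Delay Deduction: −365 days → 29 July 2041.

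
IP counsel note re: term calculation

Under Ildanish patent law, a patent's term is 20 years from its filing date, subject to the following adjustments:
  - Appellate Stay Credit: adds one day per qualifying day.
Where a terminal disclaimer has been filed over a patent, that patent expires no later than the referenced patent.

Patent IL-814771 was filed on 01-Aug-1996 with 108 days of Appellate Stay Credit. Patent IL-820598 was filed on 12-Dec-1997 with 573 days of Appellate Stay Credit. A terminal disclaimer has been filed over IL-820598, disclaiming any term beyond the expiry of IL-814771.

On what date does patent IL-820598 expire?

November 17, 2016

Natural term of IL-820598:
  Base: filing + 20 years → 12 December 2017.
  Appellate Stay Credit: +573 days → 8 July 2019.
Expiry of referenced patent IL-814771:
  Base: filing + 20 years → 1 August 2016.
  Appellate Stay Credit: +108 days → 17 November 2016.
Terminal disclaimer: IL-820598 expires on the earlier of 8 July 2019 and 17 November 2016.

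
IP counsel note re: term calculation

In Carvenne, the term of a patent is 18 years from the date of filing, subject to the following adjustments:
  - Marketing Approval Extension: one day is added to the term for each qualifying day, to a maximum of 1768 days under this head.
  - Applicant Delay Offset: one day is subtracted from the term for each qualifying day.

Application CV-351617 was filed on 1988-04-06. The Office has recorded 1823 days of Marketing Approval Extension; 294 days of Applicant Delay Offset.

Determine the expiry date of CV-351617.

Base term: filing date + 18 years → 6 April 2006.
Marketing Approval Extension: 1823 days claimed exceeds the 1768-day cap, so +1768 days → 7 February 2011.
Applicant Delay Offset: −294 days → 19 April 2010.

2010-04-19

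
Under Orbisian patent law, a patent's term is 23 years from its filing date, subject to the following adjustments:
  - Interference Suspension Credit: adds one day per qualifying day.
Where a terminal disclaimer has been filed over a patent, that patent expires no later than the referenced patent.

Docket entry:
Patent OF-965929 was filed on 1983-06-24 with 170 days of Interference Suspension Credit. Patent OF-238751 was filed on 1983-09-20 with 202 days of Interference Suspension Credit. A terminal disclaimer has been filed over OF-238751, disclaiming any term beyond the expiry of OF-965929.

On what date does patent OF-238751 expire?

Natural term of OF-238751:
  Base: filing + 23 years → 20 September 2006.
  Interference Suspension Credit: +202 days → 10 April 2007.
Expiry of referenced patent OF-965929:
  Base: filing + 23 years → 24 June 2006.
  Interference Suspension Credit: +170 days → 11 December 2006.
Terminal disclaimer: OF-238751 expires on the earlier of 10 April 2007 and 11 December 2006.

2006-12-11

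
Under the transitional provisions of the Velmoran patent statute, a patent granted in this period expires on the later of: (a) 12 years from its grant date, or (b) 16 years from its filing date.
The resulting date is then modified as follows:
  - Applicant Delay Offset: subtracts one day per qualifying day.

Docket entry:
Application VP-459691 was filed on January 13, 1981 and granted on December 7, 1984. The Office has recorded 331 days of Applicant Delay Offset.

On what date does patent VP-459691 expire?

(a) grant + 12 years → 7 December 1996.
(b) filing + 16 years → 13 January 1997.
Later of the two: 13 January 1997.
Applicant Delay Offset: −331 days → 17 February 1996.

February 17, 1996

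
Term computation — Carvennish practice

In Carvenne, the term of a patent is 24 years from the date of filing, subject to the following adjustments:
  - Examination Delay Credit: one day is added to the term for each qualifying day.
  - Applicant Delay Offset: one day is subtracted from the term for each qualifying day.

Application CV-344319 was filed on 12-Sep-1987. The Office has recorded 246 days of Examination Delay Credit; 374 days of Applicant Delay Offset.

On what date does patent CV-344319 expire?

May 7, 2011

Base term: filing date + 24 years → 12 September 2011.
Examination Delay Credit: +246 days → 15 May 2012.
Applicant Delay Offset: −374 days → 7 May 2011.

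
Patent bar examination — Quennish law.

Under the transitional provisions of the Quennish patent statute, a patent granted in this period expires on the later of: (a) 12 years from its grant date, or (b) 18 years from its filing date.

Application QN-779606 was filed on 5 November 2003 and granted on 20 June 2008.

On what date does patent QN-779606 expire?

November 5, 2021

(a) grant + 12 years → 20 June 2020.
(b) filing + 18 years → 5 November 2021.
Later of the two: 5 November 2021.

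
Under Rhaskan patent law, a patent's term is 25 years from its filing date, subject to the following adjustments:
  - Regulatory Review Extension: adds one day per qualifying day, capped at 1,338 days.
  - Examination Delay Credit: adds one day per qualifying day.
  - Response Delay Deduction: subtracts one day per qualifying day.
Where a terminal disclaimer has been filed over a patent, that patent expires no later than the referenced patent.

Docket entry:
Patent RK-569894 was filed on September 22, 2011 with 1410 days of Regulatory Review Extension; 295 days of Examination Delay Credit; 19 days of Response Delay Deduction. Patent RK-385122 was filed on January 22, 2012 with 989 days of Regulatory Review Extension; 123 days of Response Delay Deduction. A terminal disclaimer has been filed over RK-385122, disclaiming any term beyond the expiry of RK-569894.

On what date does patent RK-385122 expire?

Natural term of RK-385122:
  Base: filing + 25 years → 22 January 2037.
  Regulatory Review Extension: 989 days (within the 1338-day cap) → +989 days → 8 October 2039.
  Response Delay Deduction: −123 days → 7 June 2039.
Expiry of referenced patent RK-569894:
  Base: filing + 25 years → 22 September 2036.
  Regulatory Review Extension: 1410 days claimed exceeds the 1338-day cap, so +1338 days → 22 May 2040.
  Examination Delay Credit: +295 days → 13 March 2041.
  Response Delay Deduction: −19 days → 22 February 2041.
Terminal disclaimer: RK-385122 expires on the earlier of 7 June 2039 and 22 February 2041.

June 7, 2039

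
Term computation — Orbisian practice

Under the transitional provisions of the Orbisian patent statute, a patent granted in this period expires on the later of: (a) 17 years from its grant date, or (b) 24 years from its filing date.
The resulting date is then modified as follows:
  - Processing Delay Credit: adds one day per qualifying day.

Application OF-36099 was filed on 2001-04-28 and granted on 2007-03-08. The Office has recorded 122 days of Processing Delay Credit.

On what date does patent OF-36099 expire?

2025-08-28

(a) grant + 17 years → 8 March 2024.
(b) filing + 24 years → 28 April 2025.
Later of the two: 28 April 2025.
Processing Delay Credit: +122 days → 28 August 2025.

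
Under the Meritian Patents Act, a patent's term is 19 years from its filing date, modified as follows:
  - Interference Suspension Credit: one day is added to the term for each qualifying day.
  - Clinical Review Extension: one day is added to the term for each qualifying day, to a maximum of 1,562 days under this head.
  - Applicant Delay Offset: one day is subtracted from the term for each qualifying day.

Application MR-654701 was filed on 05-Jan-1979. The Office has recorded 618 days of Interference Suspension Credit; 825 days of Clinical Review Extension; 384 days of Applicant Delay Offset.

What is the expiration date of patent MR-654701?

Base term: filing date + 19 years → 5 January 1998.
Interference Suspension Credit: +618 days → 15 September 1999.
Clinical Review Extension: 825 days (within the 1562-day cap) → +825 days → 18 December 2001.
Applicant Delay Offset: −384 days → 29 November 2000.

2000-11-29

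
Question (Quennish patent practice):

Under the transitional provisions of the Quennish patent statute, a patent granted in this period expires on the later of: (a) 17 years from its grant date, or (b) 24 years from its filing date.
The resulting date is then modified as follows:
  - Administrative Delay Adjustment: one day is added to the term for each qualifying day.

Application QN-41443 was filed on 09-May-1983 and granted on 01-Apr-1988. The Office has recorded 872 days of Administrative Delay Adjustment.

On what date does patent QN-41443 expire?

September 27, 2009

(a) grant + 17 years → 1 April 2005.
(b) filing + 24 years → 9 May 2007.
Later of the two: 9 May 2007.
Administrative Delay Adjustment: +872 days → 27 September 2009.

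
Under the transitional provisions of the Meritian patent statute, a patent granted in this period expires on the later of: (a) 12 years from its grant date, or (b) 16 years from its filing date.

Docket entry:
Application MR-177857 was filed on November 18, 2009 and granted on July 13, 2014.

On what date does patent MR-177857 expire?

2026-07-13

(a) grant + 12 years → 13 July 2026.
(b) filing + 16 years → 18 November 2025.
Later of the two: 13 July 2026.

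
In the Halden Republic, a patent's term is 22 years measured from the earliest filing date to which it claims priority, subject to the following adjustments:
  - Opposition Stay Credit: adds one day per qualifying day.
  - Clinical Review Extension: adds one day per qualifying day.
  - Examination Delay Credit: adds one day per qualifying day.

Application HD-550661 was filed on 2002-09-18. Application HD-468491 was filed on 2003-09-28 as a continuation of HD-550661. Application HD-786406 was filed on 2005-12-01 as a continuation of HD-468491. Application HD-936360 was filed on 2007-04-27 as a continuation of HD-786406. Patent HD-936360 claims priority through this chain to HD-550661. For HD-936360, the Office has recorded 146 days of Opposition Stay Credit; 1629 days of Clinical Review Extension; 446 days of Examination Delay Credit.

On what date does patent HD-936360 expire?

Earliest priority filing: 18 September 2002.
Base term: 18 September 2002 + 22 years → 18 September 2024.
Opposition Stay Credit: +146 days → 11 February 2025.
Clinical Review Extension: +1629 days → 29 July 2029.
Examination Delay Credit: +446 days → 18 October 2030.

2030-10-18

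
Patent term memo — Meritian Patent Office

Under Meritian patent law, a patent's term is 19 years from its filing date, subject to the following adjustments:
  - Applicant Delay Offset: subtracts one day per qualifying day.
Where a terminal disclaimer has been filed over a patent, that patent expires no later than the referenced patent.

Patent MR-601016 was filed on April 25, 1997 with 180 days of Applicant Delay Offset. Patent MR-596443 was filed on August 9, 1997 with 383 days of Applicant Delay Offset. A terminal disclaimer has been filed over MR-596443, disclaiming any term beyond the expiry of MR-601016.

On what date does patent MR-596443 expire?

Natural term of MR-596443:
  Base: filing + 19 years → 9 August 2016.
  Applicant Delay Offset: −383 days → 23 July 2015.
Expiry of referenced patent MR-601016:
  Base: filing + 19 years → 25 April 2016.
  Applicant Delay Offset: −180 days → 28 October 2015.
Terminal disclaimer: MR-596443 expires on the earlier of 23 July 2015 and 28 October 2015.

2015-07-23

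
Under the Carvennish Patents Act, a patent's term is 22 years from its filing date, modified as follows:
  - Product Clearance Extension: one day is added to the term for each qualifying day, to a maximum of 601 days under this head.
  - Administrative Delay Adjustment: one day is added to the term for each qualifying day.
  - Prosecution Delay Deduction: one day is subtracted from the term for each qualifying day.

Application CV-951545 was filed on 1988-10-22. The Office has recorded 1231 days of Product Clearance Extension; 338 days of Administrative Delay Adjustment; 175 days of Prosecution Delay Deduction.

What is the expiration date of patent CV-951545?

Base term: filing date + 22 years → 22 October 2010.
Product Clearance Extension: 1231 days claimed exceeds the 601-day cap, so +601 days → 14 June 2012.
Administrative Delay Adjustment: +338 days → 18 May 2013.
Prosecution Delay Deduction: −175 days → 24 November 2012.

2012-11-24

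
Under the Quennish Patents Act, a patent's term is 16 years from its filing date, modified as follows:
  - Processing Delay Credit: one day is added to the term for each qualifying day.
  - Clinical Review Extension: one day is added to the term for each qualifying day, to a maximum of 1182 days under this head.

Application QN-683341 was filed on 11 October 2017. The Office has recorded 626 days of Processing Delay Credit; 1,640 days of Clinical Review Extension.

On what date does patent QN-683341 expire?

Base term: filing date + 16 years → 11 October 2033.
Processing Delay Credit: +626 days → 29 June 2035.
Clinical Review Extension: 1640 days claimed exceeds the 1182-day cap, so +1182 days → 23 September 2038.

2038-09-23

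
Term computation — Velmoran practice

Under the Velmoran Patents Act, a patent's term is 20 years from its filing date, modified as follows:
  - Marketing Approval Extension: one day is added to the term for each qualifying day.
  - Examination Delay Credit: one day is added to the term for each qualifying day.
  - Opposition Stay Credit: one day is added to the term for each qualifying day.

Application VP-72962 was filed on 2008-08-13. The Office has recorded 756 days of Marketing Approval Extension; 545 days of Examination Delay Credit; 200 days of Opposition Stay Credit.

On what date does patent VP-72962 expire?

Base term: filing date + 20 years → 13 August 2028.
Marketing Approval Extension: +756 days → 8 September 2030.
Examination Delay Credit: +545 days → 6 March 2032.
Opposition Stay Credit: +200 days → 22 September 2032.

2032-09-22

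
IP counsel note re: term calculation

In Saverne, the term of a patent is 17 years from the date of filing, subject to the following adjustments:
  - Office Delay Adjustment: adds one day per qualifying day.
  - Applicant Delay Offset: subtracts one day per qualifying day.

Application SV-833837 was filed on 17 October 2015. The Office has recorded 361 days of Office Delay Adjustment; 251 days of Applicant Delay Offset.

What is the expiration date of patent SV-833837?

February 4, 2033

Base term: filing date + 17 years → 17 October 2032.
Office Delay Adjustment: +361 days → 13 October 2033.
Applicant Delay Offset: −251 days → 4 February 2033.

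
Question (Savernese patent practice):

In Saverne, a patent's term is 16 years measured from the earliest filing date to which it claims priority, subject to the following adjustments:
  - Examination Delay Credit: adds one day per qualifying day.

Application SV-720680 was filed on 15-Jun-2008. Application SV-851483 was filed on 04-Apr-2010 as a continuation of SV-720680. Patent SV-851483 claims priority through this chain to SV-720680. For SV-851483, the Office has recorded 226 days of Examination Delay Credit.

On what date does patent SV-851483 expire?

Earliest priority filing: 15 June 2008.
Base term: 15 June 2008 + 16 years → 15 June 2024.
Examination Delay Credit: +226 days → 27 January 2025.

January 27, 2025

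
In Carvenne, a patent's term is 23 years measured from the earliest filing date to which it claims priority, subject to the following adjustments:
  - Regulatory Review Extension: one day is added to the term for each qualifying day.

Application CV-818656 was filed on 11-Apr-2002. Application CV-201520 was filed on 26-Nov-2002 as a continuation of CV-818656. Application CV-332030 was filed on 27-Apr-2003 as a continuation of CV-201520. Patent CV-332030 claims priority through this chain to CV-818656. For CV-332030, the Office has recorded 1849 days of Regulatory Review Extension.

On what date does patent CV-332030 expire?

Earliest priority filing: 11 April 2002.
Base term: 11 April 2002 + 23 years → 11 April 2025.
Regulatory Review Extension: +1849 days → 4 May 2030.

May 4, 2030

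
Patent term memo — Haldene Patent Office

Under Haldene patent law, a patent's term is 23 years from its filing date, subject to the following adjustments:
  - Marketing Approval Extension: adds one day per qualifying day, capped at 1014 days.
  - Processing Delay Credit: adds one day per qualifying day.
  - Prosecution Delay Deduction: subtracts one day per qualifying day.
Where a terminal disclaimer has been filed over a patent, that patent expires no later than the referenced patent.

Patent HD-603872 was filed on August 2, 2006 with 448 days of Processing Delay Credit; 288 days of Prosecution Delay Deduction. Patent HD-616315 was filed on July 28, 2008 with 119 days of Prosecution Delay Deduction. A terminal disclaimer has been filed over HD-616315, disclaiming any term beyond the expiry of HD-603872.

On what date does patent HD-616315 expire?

Natural term of HD-616315:
  Base: filing + 23 years → 28 July 2031.
  Prosecution Delay Deduction: −119 days → 31 March 2031.
Expiry of referenced patent HD-603872:
  Base: filing + 23 years → 2 August 2029.
  Processing Delay Credit: +448 days → 24 October 2030.
  Prosecution Delay Deduction: −288 days → 9 January 2030.
Terminal disclaimer: HD-616315 expires on the earlier of 31 March 2031 and 9 January 2030.

January 9, 2030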